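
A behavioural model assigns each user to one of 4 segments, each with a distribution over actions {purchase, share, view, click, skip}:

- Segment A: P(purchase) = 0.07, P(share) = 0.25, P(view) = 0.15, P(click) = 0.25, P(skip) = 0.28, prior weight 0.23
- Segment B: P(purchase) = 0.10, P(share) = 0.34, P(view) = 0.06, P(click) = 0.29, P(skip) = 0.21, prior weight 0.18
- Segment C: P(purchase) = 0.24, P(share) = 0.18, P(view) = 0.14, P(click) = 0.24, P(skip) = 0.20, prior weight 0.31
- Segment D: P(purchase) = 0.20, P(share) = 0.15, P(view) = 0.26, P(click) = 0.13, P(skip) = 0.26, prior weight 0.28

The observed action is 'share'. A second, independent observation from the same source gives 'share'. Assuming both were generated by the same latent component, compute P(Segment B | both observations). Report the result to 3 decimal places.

The responsibility of component k is P(Z=k) f_k(x) divided by Σ_j P(Z=j) f_j(x).
Since both observations come from the same component, the likelihood for component k is f_k(x₁)·f_k(x₂).
  f_A = [P(share | comp) = 0.25] × [0.25] = 0.0625
  f_B = [P(share | comp) = 0.34] × [0.34] = 0.1156
  f_C = [P(share | comp) = 0.18] × [0.18] = 0.0324
  f_D = [P(share | comp) = 0.15] × [0.15] = 0.0225
Unnormalised posteriors:
  P(Z=A)·f_A = 0.23 × 0.0625 = 0.014375
  P(Z=B)·f_B = 0.18 × 0.1156 = 0.020808
  P(Z=C)·f_C = 0.31 × 0.0324 = 0.010044
  P(Z=D)·f_D = 0.28 × 0.0225 = 0.0063
Normaliser: 0.014375 + 0.020808 + 0.010044 + 0.0063 = 0.051527
Responsibility of Segment B: 0.020808 / 0.051527 ≈ 0.404

0.404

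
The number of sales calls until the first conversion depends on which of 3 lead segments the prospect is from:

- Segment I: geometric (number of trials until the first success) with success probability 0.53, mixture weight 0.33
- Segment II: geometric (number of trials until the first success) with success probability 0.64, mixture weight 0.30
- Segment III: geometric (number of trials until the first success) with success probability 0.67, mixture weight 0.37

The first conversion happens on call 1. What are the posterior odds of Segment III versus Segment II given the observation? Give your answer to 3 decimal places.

Only the two components matter; the odds are (w_i f_i(x)) / (w_j f_j(x)).
Component likelihoods at x = 1:
  L_I = 0.53
  L_II = 0.64
  L_III = 0.67
0.2479 / 0.192 ≈ 1.291

1.291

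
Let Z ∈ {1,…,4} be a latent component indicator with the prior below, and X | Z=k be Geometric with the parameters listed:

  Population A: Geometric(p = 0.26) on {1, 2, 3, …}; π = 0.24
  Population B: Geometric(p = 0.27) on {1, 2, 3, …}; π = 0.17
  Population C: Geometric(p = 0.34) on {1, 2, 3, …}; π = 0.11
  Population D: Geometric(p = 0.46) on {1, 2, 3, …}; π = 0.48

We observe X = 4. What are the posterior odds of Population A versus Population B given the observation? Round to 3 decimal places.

The posterior odds equal the prior odds times the likelihood ratio: (w_i/w_j)·(f_i(x)/f_j(x)).
Evaluate each component's likelihood at the observed value:
  f_A = 0.26·(1−0.26)^3 = 0.26·0.405224 = 0.105358
  f_B = 0.27·(1−0.27)^3 = 0.27·0.389017 = 0.105035
  f_C = 0.34·(1−0.34)^3 = 0.34·0.287496 = 0.0977486
  f_D = 0.46·(1−0.46)^3 = 0.46·0.157464 = 0.0724334
Posterior odds = (w_A·f_A) / (w_B·f_B) = (0.24·0.105358) / (0.17·0.105035) = 0.025286 / 0.0178559 ≈ 1.416

1.416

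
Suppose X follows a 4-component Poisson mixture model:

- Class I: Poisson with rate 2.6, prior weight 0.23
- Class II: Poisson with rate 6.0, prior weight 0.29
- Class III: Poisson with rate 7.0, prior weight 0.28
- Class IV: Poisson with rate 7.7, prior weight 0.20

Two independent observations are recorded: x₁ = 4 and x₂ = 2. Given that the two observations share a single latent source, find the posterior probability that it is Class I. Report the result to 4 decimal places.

The responsibility of component k is π_k f_k(x) divided by Σ_j π_j f_j(x).
Since both observations come from the same component, the likelihood for component k is f_k(x₁)·f_k(x₂).
  p_I = [0.141422] × [0.251045] = 0.0355032
  p_II = [0.133853] × [0.0446175] = 0.00597217
  p_III = [0.0912262] × [0.0223411] = 0.00203809
  p_IV = [0.0663261] × [0.0134241] = 0.000890365
Unnormalised posteriors:
  π_I·p_I = 0.23 × 0.0355032 = 0.00816574
  π_II·p_II = 0.29 × 0.00597217 = 0.00173193
  π_III·p_III = 0.28 × 0.00203809 = 0.000570666
  π_IV·p_IV = 0.20 × 0.000890365 = 0.000178073
Denominator: 0.00816574 + 0.00173193 + 0.000570666 + 0.000178073 = 0.0106464
P(Class I | x) = 0.00816574 / 0.0106464 ≈ 0.7670

0.7670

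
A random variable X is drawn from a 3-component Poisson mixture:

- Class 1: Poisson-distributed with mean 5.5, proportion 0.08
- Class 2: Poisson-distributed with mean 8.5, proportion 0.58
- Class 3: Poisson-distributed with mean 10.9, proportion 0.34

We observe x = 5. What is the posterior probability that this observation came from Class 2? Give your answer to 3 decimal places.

By Bayes' theorem, P(k | x) = π_k f_k(x) / Σ_j π_j f_j(x).
Component likelihoods at x = 5:
  L_1 = e^(−5.5)·5.5^5/5! = 0.171401
  L_2 = e^(−8.5)·8.5^5/5! = 0.0752333
  L_3 = e^(−10.9)·10.9^5/5! = 0.0236669
Prior × likelihood for each component:
  π_1·L_1 = 0.08 × 0.171401 = 0.0137121
  π_2·L_2 = 0.58 × 0.0752333 = 0.0436353
  π_3·L_3 = 0.34 × 0.0236669 = 0.00804675
Denominator: 0.0137121 + 0.0436353 + 0.00804675 = 0.0653941
Responsibility of Class 2: 0.0436353 / 0.0653941 ≈ 0.667

0.667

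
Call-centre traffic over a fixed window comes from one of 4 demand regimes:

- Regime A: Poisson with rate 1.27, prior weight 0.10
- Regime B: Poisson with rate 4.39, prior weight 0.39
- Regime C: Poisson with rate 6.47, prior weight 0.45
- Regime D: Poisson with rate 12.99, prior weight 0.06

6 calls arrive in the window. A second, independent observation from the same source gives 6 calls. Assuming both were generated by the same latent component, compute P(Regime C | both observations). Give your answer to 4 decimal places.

0.6536

Posterior ∝ prior × likelihood, so P(k | x) ∝ P(Z=k) f_k(x); normalise over all components.
Since both observations come from the same component, the likelihood for component k is f_k(x₁)·f_k(x₂).
  L_A = [0.00163657] × [0.00163657] = 2.67838e-06
  L_B = [0.123283] × [0.123283] = 0.0151986
  L_C = [0.157837] × [0.157837] = 0.0249124
  L_D = [0.0152348] × [0.0152348] = 0.000232099
Unnormalised posteriors:
  P(Z=A)·L_A = 0.10 × 2.67838e-06 = 2.67838e-07
  P(Z=B)·L_B = 0.39 × 0.0151986 = 0.00592746
  P(Z=C)·L_C = 0.45 × 0.0249124 = 0.0112106
  P(Z=D)·L_D = 0.06 × 0.000232099 = 1.3926e-05
Normaliser: 2.67838e-07 + 0.00592746 + 0.0112106 + 1.3926e-05 = 0.0171522
Responsibility of Regime C: 0.0112106 / 0.0171522 ≈ 0.6536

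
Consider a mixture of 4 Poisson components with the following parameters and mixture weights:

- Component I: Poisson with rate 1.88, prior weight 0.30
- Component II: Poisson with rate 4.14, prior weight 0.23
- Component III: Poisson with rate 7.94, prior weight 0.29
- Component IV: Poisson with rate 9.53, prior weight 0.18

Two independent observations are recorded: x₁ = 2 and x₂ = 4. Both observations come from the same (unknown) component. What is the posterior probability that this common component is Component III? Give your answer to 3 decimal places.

The responsibility of component k is w_k f_k(x) divided by Σ_j w_j f_j(x).
Since both observations come from the same component, the likelihood for component k is f_k(x₁)·f_k(x₂).
  p_I = [0.269657] × [0.079423] = 0.021417
  p_II = [0.136456] × [0.1949] = 0.0265952
  p_III = [0.0112283] × [0.0589892] = 0.000662347
  p_IV = [0.0032986] × [0.0249651] = 8.235e-05
Prior × likelihood for each component:
  w_I·p_I = 0.30 × 0.021417 = 0.0064251
  w_II·p_II = 0.23 × 0.0265952 = 0.00611689
  w_III·p_III = 0.29 × 0.000662347 = 0.000192081
  w_IV·p_IV = 0.18 × 8.235e-05 = 1.4823e-05
Denominator: 0.0064251 + 0.00611689 + 0.000192081 + 1.4823e-05 = 0.0127489
Responsibility of Component III: 0.000192081 / 0.0127489 ≈ 0.015

0.015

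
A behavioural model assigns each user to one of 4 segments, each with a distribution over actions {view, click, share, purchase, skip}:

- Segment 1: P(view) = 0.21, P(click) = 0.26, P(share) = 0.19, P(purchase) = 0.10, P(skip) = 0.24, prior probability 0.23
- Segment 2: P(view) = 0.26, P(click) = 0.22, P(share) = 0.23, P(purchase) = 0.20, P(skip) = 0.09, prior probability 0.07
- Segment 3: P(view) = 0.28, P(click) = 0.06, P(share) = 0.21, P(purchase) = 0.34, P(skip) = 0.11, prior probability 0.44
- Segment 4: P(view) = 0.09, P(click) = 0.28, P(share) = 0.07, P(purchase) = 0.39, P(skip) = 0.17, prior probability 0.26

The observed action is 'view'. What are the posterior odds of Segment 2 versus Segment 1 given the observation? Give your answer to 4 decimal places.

0.3768

Only the two components matter; the odds are (P(Z=i) f_i(x)) / (P(Z=j) f_j(x)).
Evaluate each component's likelihood at the observed value:
  f_1 = P(view | comp) = 0.21
  f_2 = P(view | comp) = 0.26
  f_3 = P(view | comp) = 0.28
  f_4 = P(view | comp) = 0.09
Odds = (0.07/0.23) × (0.26/0.21) = 0.304348 × 1.2381 ≈ 0.3768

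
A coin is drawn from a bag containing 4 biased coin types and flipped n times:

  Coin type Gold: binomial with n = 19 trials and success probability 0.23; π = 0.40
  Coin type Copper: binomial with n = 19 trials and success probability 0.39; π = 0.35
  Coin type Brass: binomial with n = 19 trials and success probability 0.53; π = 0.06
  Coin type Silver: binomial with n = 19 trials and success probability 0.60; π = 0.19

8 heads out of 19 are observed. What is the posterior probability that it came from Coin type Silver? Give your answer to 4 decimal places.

Apply Bayes' rule: the posterior for each component is proportional to its prior times its likelihood at x.
Binomial probabilities:
  L_Gold = C(19,8)·0.23^8·0.77^11 = 75582·7.8311e-06·0.0564154 = 0.0333917
  L_Copper = C(19,8)·0.39^8·0.61^11 = 75582·0.000535201·0.00435139 = 0.176021
  L_Brass = C(19,8)·0.53^8·0.47^11 = 75582·0.00622597·0.000247216 = 0.116333
  L_Silver = C(19,8)·0.60^8·0.40^11 = 75582·0.0167962·4.1943e-05 = 0.0532462
Unnormalised posteriors:
  P(Z=Gold)·L_Gold = 0.40 × 0.0333917 = 0.0133567
  P(Z=Copper)·L_Copper = 0.35 × 0.176021 = 0.0616072
  P(Z=Brass)·L_Brass = 0.06 × 0.116333 = 0.00697996
  P(Z=Silver)·L_Silver = 0.19 × 0.0532462 = 0.0101168
Evidence: 0.0133567 + 0.0616072 + 0.00697996 + 0.0101168 = 0.0920606
P(Coin type Silver | the observation) ≈ 0.1099

0.1099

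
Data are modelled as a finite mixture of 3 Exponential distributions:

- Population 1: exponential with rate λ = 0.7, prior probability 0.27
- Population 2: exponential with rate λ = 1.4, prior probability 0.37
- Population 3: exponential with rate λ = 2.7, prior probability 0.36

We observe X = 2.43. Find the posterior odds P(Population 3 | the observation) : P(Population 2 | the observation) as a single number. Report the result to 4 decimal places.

0.0797

Since P(k|x) ∝ π_k f_k(x), the posterior odds are π_i f_i(x) / (π_j f_j(x)).
Exponential densities:
  f_1 = 0.127751
  f_2 = 0.0466292
  f_3 = 0.00381907
Posterior odds = (π_3·f_3) / (π_2·f_2) = (0.36·0.00381907) / (0.37·0.0466292) = 0.00137487 / 0.0172528 ≈ 0.0797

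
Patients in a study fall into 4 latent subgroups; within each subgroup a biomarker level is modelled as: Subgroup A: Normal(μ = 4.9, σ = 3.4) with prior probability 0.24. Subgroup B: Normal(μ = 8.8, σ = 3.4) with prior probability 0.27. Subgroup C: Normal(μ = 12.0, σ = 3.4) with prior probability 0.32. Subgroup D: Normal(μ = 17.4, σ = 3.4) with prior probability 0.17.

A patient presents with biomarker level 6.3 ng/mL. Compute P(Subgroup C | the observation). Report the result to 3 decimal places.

0.155

Apply Bayes' rule: the posterior for each component is proportional to its prior times its likelihood at x.
Component likelihoods at x = 6.3 ng/mL:
  f_A = 0.107799
  f_B = 0.0895424
  f_C = 0.0287824
  f_D = 0.000568866
Unnormalised posteriors:
  π_A·f_A = 0.24 × 0.107799 = 0.0258717
  π_B·f_B = 0.27 × 0.0895424 = 0.0241765
  π_C·f_C = 0.32 × 0.0287824 = 0.00921037
  π_D·f_D = 0.17 × 0.000568866 = 9.67072e-05
Normaliser: 0.0258717 + 0.0241765 + 0.00921037 + 9.67072e-05 = 0.0593552
P(Subgroup C | x) ≈ 0.155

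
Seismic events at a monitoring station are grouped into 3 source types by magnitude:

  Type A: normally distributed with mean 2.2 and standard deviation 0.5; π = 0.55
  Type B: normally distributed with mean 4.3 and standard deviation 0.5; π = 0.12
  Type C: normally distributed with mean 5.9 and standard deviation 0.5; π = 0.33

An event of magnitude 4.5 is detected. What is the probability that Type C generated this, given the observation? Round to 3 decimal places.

Posterior ∝ prior × likelihood, so P(k | x) ∝ π_k f_k(x); normalise over all components.
Evaluate each component's likelihood at the observed value:
  L_A = (1/(0.5·√(2π)))·exp(−(4.5−2.2)²/(2·0.5²)) = 0.797885·exp(-10.58000) = 2.02817e-05
  L_B = (1/(0.5·√(2π)))·exp(−(4.5−4.3)²/(2·0.5²)) = 0.797885·exp(-0.08000) = 0.73654
  L_C = (1/(0.5·√(2π)))·exp(−(4.5−5.9)²/(2·0.5²)) = 0.797885·exp(-3.92000) = 0.0158309
Unnormalised posteriors:
  π_A·L_A = 0.55 × 2.02817e-05 = 1.11549e-05
  π_B·L_B = 0.12 × 0.73654 = 0.0883848
  π_C·L_C = 0.33 × 0.0158309 = 0.0052242
Sum: 1.11549e-05 + 0.0883848 + 0.0052242 = 0.0936202
P(Type C | data) = 0.0052242 / 0.0936202 ≈ 0.056

0.056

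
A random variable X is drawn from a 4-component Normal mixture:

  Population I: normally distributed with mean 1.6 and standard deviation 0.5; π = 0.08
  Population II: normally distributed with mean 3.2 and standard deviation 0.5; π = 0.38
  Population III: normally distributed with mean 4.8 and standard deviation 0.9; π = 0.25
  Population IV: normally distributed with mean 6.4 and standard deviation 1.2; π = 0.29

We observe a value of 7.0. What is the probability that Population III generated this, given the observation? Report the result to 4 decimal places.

0.0616

P(component k | x) = π_k·f_k(x) / marginal(x), where marginal(x) = Σ_j π_j·f_j(x).
Component likelihoods at x = 7.0:
  f_I = (1/(0.5·√(2π)))·exp(−(7.0−1.6)²/(2·0.5²)) = 0.797885·exp(-58.32000) = 3.74874e-26
  f_II = (1/(0.5·√(2π)))·exp(−(7.0−3.2)²/(2·0.5²)) = 0.797885·exp(-28.88000) = 2.28831e-13
  f_III = (1/(0.9·√(2π)))·exp(−(7.0−4.8)²/(2·0.9²)) = 0.443269·exp(-2.98765) = 0.0223432
  f_IV = (1/(1.2·√(2π)))·exp(−(7.0−6.4)²/(2·1.2²)) = 0.332452·exp(-0.12500) = 0.293388
Weight by the priors:
  π_I·f_I = 0.08 × 3.74874e-26 = 2.999e-27
  π_II·f_II = 0.38 × 2.28831e-13 = 8.69559e-14
  π_III·f_III = 0.25 × 0.0223432 = 0.00558581
  π_IV·f_IV = 0.29 × 0.293388 = 0.0850825
Normaliser: 2.999e-27 + 8.69559e-14 + 0.00558581 + 0.0850825 = 0.0906683
So the posterior for Population III is 0.00558581 / 0.0906683 ≈ 0.0616.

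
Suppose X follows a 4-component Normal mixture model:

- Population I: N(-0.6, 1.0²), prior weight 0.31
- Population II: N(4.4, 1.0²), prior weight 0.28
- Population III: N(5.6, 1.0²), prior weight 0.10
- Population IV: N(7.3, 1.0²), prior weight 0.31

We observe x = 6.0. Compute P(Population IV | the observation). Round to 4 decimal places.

Apply Bayes' rule: the posterior for each component is proportional to its prior times its likelihood at x.
Evaluate each component's likelihood at the observed value:
  L_I = (1/(1.0·√(2π)))·exp(−(6.0−-0.6)²/(2·1.0²)) = 0.398942·exp(-21.78000) = 1.38668e-10
  L_II = (1/(1.0·√(2π)))·exp(−(6.0−4.4)²/(2·1.0²)) = 0.398942·exp(-1.28000) = 0.110921
  L_III = (1/(1.0·√(2π)))·exp(−(6.0−5.6)²/(2·1.0²)) = 0.398942·exp(-0.08000) = 0.36827
  L_IV = (1/(1.0·√(2π)))·exp(−(6.0−7.3)²/(2·1.0²)) = 0.398942·exp(-0.84500) = 0.171369
Unnormalised posteriors:
  π_I·L_I = 0.31 × 1.38668e-10 = 4.29871e-11
  π_II·L_II = 0.28 × 0.110921 = 0.0310578
  π_III·L_III = 0.10 × 0.36827 = 0.036827
  π_IV·L_IV = 0.31 × 0.171369 = 0.0531243
Sum: 4.29871e-11 + 0.0310578 + 0.036827 + 0.0531243 = 0.121009
So the posterior for Population IV is 0.0531243 / 0.121009 ≈ 0.4390.

0.4390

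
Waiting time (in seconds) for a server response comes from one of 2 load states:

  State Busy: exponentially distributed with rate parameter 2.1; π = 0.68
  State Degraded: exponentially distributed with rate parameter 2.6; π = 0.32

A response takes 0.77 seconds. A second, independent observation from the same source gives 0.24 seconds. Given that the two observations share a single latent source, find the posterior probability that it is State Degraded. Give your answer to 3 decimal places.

Posterior ∝ prior × likelihood, so P(k | x) ∝ π_k f_k(x); normalise over all components.
Since both observations come from the same component, the likelihood for component k is f_k(x₁)·f_k(x₂).
  f_Busy = [2.1·e^(−2.1·0.77) = 2.1·e^(−1.6170) = 0.416836] × [1.26863] = 0.52881
  f_Degraded = [2.6·e^(−2.6·0.77) = 2.6·e^(−2.0020) = 0.351169] × [1.39307] = 0.489203
Multiply by the mixture weights:
  π_Busy·f_Busy = 0.68 × 0.52881 = 0.359591
  π_Degraded·f_Degraded = 0.32 × 0.489203 = 0.156545
Denominator: 0.359591 + 0.156545 = 0.516136
Responsibility of State Degraded: 0.156545 / 0.516136 ≈ 0.303

0.303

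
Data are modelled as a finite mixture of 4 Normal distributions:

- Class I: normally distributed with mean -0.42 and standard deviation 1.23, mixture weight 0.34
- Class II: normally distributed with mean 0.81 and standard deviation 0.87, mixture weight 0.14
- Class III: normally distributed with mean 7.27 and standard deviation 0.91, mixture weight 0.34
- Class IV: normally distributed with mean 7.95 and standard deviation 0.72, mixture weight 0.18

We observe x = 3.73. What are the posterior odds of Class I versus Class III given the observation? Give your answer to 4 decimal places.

Posterior odds = (w_i f_i(x)) / (w_j f_j(x)); the normalising sum cancels.
Evaluate each component's likelihood at the observed value:
  L_I = 0.00109409
  L_II = 0.00164153
  L_III = 0.000226876
  L_IV = 1.92309e-08
0.000371989 / 7.7138e-05 ≈ 4.8224

4.8224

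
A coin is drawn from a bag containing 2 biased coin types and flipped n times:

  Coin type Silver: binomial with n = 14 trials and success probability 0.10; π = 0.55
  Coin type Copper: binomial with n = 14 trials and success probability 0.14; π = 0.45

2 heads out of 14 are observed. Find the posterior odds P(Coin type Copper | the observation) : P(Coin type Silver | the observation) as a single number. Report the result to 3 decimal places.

The posterior odds equal the prior odds times the likelihood ratio: (w_i/w_j)·(f_i(x)/f_j(x)).
Component likelihoods at x = 2 heads out of 14:
  p_Silver = C(14,2)·0.10^2·0.90^12 = 91·0.01·0.28243 = 0.257011
  p_Copper = C(14,2)·0.14^2·0.86^12 = 91·0.0196·0.163675 = 0.29193
Posterior odds = (w_Copper·p_Copper) / (w_Silver·p_Silver) = (0.45·0.29193) / (0.55·0.257011) = 0.131369 / 0.141356 ≈ 0.929

0.929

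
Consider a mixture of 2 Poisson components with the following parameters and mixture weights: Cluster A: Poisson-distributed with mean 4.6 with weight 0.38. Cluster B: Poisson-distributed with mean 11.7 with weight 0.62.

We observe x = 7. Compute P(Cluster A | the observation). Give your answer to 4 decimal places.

0.5189

Apply Bayes' rule: the posterior for each component is proportional to its prior times its likelihood at x.
Poisson probabilities:
  L_A = e^(−4.6)·4.6^7/7! = 0.08692
  L_B = e^(−11.7)·11.7^7/7! = 0.0493884
Prior × likelihood for each component:
  w_A·L_A = 0.38 × 0.08692 = 0.0330296
  w_B·L_B = 0.62 × 0.0493884 = 0.0306208
Evidence: 0.0330296 + 0.0306208 = 0.0636504
So the posterior for Cluster A is 0.0330296 / 0.0636504 ≈ 0.5189.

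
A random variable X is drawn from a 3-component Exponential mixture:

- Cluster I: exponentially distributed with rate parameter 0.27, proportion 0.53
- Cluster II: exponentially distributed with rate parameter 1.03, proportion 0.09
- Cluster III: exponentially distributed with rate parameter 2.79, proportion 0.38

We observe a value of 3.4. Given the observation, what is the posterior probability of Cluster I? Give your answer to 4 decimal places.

P(component k | x) = π_k·f_k(x) / marginal(x), where marginal(x) = Σ_j π_j·f_j(x).
Evaluate each component's likelihood at the observed value:
  p_I = 0.107816
  p_II = 0.0310412
  p_III = 0.000211781
Multiply by the mixture weights:
  π_I·p_I = 0.53 × 0.107816 = 0.0571422
  π_II·p_II = 0.09 × 0.0310412 = 0.0027937
  π_III·p_III = 0.38 × 0.000211781 = 8.04767e-05
Marginal: 0.0571422 + 0.0027937 + 8.04767e-05 = 0.0600164
Responsibility of Cluster I: 0.0571422 / 0.0600164 ≈ 0.9521

0.9521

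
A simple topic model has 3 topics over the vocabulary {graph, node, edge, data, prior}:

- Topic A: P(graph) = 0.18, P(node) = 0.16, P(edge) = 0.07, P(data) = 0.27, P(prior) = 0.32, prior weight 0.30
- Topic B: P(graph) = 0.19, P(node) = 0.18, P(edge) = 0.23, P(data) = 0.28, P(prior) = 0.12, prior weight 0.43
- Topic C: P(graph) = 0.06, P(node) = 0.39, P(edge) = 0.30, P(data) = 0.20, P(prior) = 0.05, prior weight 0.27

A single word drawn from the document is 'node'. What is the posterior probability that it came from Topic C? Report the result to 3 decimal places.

0.456

Apply Bayes' rule: the posterior for each component is proportional to its prior times its likelihood at x.
Evaluate each component's likelihood at the observed value:
  p_A = 0.16
  p_B = 0.18
  p_C = 0.39
Multiply by the mixture weights:
  π_A·p_A = 0.30 × 0.16 = 0.048
  π_B·p_B = 0.43 × 0.18 = 0.0774
  π_C·p_C = 0.27 × 0.39 = 0.1053
Denominator: 0.048 + 0.0774 + 0.1053 = 0.2307
P(Topic C | x) = 0.1053 / 0.2307 ≈ 0.456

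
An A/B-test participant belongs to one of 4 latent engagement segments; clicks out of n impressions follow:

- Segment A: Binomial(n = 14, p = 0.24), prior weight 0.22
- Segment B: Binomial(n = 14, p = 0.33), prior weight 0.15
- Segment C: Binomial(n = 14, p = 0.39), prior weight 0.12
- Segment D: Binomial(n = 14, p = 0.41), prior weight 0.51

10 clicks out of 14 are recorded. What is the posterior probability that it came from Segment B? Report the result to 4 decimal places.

0.0456

P(component k | x) = w_k·f_k(x) / marginal(x), where marginal(x) = Σ_j w_j·f_j(x).
Component likelihoods at x = 10 clicks out of 14:
  L_A = C(14,10)·0.24^10·0.76^4 = 1001·6.34034e-07·0.333622 = 0.000211739
  L_B = C(14,10)·0.33^10·0.67^4 = 1001·1.53158e-05·0.201511 = 0.00308939
  L_C = C(14,10)·0.39^10·0.61^4 = 1001·8.14041e-05·0.138458 = 0.0112823
  L_D = C(14,10)·0.41^10·0.59^4 = 1001·0.000134227·0.121174 = 0.016281
Prior × likelihood for each component:
  w_A·L_A = 0.22 × 0.000211739 = 4.65826e-05
  w_B·L_B = 0.15 × 0.00308939 = 0.000463408
  w_C·L_C = 0.12 × 0.0112823 = 0.00135388
  w_D·L_D = 0.51 × 0.016281 = 0.0083033
Denominator: 4.65826e-05 + 0.000463408 + 0.00135388 + 0.0083033 = 0.0101672
P(Segment B | x) ≈ 0.0456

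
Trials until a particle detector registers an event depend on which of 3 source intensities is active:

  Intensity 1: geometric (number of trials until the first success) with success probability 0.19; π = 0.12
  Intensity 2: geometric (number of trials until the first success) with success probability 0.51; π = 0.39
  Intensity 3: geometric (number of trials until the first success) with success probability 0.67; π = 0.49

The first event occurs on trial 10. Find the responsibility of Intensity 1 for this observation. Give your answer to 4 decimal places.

0.9098

By Bayes' theorem, P(k | x) = P(Z=k) f_k(x) / Σ_j P(Z=j) f_j(x).
Component likelihoods at x = 10:
  L_1 = 0.19·(1−0.19)^9 = 0.19·0.150095 = 0.028518
  L_2 = 0.51·(1−0.51)^9 = 0.51·0.00162841 = 0.000830491
  L_3 = 0.67·(1−0.67)^9 = 0.67·4.64115e-05 = 3.10957e-05
Unnormalised posteriors:
  P(Z=1)·L_1 = 0.12 × 0.028518 = 0.00342216
  P(Z=2)·L_2 = 0.39 × 0.000830491 = 0.000323891
  P(Z=3)·L_3 = 0.49 × 3.10957e-05 = 1.52369e-05
Sum: 0.00342216 + 0.000323891 + 1.52369e-05 = 0.00376129
Responsibility of Intensity 1: 0.00342216 / 0.00376129 ≈ 0.9098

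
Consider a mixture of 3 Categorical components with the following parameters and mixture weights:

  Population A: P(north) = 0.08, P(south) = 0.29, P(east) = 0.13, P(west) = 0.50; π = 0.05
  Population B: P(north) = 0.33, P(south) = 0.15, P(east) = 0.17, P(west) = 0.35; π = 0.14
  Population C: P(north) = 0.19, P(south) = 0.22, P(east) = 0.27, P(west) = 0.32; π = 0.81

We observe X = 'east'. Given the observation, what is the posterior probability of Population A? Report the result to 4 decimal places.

0.0261

Apply Bayes' rule: the posterior for each component is proportional to its prior times its likelihood at x.
Categorical probabilities:
  L_A = P(east | comp) = 0.13
  L_B = P(east | comp) = 0.17
  L_C = P(east | comp) = 0.27
Prior × likelihood for each component:
  π_A·L_A = 0.05 × 0.13 = 0.0065
  π_B·L_B = 0.14 × 0.17 = 0.0238
  π_C·L_C = 0.81 × 0.27 = 0.2187
Denominator: 0.0065 + 0.0238 + 0.2187 = 0.249
P(Population A | x) = 0.0065 / 0.249 ≈ 0.0261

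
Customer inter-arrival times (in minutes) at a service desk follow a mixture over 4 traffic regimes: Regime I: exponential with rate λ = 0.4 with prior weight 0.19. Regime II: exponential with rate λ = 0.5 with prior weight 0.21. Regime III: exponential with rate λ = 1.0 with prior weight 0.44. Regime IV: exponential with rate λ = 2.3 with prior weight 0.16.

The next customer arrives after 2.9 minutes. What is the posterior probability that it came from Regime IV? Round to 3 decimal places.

Posterior ∝ prior × likelihood, so P(k | x) ∝ π_k f_k(x); normalise over all components.
Evaluate each component's likelihood at the observed value:
  p_I = 0.125394
  p_II = 0.117285
  p_III = 0.0550232
  p_IV = 0.00291732
Unnormalised posteriors:
  π_I·p_I = 0.19 × 0.125394 = 0.0238249
  π_II·p_II = 0.21 × 0.117285 = 0.0246299
  π_III·p_III = 0.44 × 0.0550232 = 0.0242102
  π_IV·p_IV = 0.16 × 0.00291732 = 0.000466771
Sum: 0.0238249 + 0.0246299 + 0.0242102 + 0.000466771 = 0.0731318
P(Regime IV | data) = 0.000466771 / 0.0731318 ≈ 0.006

0.006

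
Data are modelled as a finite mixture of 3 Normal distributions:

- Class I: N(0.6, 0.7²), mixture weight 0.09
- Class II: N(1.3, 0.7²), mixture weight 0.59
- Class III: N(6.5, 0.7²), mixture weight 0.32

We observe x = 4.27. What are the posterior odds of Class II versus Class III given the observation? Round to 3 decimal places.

0.036

Since P(k|x) ∝ P(Z=k) f_k(x), the posterior odds are P(Z=i) f_i(x) / (P(Z=j) f_j(x)).
Normal densities:
  p_I = 6.12303e-07
  p_II = 7.02689e-05
  p_III = 0.00356479
Odds = (0.59/0.32) × (7.02689e-05/0.00356479) = 1.84375 × 0.0197119 ≈ 0.036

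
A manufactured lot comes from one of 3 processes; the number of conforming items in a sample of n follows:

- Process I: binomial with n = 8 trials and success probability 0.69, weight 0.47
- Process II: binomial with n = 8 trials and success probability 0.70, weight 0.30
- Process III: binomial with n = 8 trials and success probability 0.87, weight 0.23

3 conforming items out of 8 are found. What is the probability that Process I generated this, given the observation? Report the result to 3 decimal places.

0.634

Posterior ∝ prior × likelihood, so P(k | x) ∝ P(Z=k) f_k(x); normalise over all components.
Evaluate each component's likelihood at the observed value:
  p_I = 0.0526676
  p_II = 0.0466754
  p_III = 0.00136919
Multiply by the mixture weights:
  P(Z=I)·p_I = 0.47 × 0.0526676 = 0.0247538
  P(Z=II)·p_II = 0.30 × 0.0466754 = 0.0140026
  P(Z=III)·p_III = 0.23 × 0.00136919 = 0.000314913
Marginal: 0.0247538 + 0.0140026 + 0.000314913 = 0.0390713
Responsibility of Process I: 0.0247538 / 0.0390713 ≈ 0.634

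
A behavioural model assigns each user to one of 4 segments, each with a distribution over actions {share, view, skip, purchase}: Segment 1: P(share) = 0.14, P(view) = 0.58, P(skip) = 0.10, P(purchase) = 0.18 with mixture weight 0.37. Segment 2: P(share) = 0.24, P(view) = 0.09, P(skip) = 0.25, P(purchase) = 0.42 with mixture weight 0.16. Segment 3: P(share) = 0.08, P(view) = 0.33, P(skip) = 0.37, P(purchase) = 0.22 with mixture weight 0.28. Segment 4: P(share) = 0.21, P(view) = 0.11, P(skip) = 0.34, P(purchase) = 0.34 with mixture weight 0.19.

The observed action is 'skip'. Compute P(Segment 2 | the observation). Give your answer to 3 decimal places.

0.163

The responsibility of component k is w_k f_k(x) divided by Σ_j w_j f_j(x).
Component likelihoods at x = 'skip':
  f_1 = P(skip | comp) = 0.10
  f_2 = P(skip | comp) = 0.25
  f_3 = P(skip | comp) = 0.37
  f_4 = P(skip | comp) = 0.34
Prior × likelihood for each component:
  w_1·f_1 = 0.37 × 0.1 = 0.037
  w_2·f_2 = 0.16 × 0.25 = 0.04
  w_3·f_3 = 0.28 × 0.37 = 0.1036
  w_4·f_4 = 0.19 × 0.34 = 0.0646
Denominator: 0.037 + 0.04 + 0.1036 + 0.0646 = 0.2452
P(Segment 2 | 'skip') = 0.04 / 0.2452 ≈ 0.163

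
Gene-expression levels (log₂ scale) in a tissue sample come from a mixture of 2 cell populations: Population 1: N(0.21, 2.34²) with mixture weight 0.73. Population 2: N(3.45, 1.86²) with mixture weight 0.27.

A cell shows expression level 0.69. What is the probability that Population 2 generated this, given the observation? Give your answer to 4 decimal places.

0.1365

Apply Bayes' rule: the posterior for each component is proportional to its prior times its likelihood at x.
Normal densities:
  L_1 = 0.166939
  L_2 = 0.0713291
Multiply by the mixture weights:
  P(Z=1)·L_1 = 0.73 × 0.166939 = 0.121865
  P(Z=2)·L_2 = 0.27 × 0.0713291 = 0.0192588
Evidence: 0.121865 + 0.0192588 = 0.141124
Responsibility of Population 2: 0.0192588 / 0.141124 ≈ 0.1365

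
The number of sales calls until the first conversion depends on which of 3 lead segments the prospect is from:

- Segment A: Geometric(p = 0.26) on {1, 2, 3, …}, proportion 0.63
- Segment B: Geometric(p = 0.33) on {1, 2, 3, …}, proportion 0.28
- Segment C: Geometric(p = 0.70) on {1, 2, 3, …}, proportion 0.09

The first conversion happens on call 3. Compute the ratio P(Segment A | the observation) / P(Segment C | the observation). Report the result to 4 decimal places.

15.8196

Since P(k|x) ∝ π_k f_k(x), the posterior odds are π_i f_i(x) / (π_j f_j(x)).
Geometric probabilities:
  L_A = 0.142376
  L_B = 0.148137
  L_C = 0.063
Posterior odds = (π_A·L_A) / (π_C·L_C) = (0.63·0.142376) / (0.09·0.063) = 0.0896969 / 0.00567 ≈ 15.8196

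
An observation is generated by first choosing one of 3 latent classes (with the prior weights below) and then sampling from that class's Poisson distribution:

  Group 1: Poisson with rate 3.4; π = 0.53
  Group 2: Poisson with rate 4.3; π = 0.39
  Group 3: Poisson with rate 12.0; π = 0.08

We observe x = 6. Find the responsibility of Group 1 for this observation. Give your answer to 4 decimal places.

0.4390

P(component k | x) = π_k·f_k(x) / marginal(x), where marginal(x) = Σ_j π_j·f_j(x).
Evaluate each component's likelihood at the observed value:
  L_1 = e^(−3.4)·3.4^6/6! = 0.0716044
  L_2 = e^(−4.3)·4.3^6/6! = 0.119127
  L_3 = e^(−12.0)·12.0^6/6! = 0.0254813
Multiply by the mixture weights:
  π_1·L_1 = 0.53 × 0.0716044 = 0.0379503
  π_2·L_2 = 0.39 × 0.119127 = 0.0464597
  π_3·L_3 = 0.08 × 0.0254813 = 0.0020385
Evidence: 0.0379503 + 0.0464597 + 0.0020385 = 0.0864486
P(Group 1 | data) ≈ 0.4390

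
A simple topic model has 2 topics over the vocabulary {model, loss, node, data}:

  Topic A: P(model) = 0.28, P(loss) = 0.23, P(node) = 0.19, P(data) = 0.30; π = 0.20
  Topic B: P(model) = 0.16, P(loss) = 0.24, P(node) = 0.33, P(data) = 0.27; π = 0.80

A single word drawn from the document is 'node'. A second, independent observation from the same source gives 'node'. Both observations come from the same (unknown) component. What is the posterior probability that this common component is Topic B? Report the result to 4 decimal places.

Posterior ∝ prior × likelihood, so P(k | x) ∝ P(Z=k) f_k(x); normalise over all components.
Since both observations come from the same component, the likelihood for component k is f_k(x₁)·f_k(x₂).
  f_A = [0.19] × [0.19] = 0.0361
  f_B = [0.33] × [0.33] = 0.1089
Weight by the priors:
  P(Z=A)·f_A = 0.20 × 0.0361 = 0.00722
  P(Z=B)·f_B = 0.80 × 0.1089 = 0.08712
Denominator: 0.00722 + 0.08712 = 0.09434
Responsibility of Topic B: 0.08712 / 0.09434 ≈ 0.9235

0.9235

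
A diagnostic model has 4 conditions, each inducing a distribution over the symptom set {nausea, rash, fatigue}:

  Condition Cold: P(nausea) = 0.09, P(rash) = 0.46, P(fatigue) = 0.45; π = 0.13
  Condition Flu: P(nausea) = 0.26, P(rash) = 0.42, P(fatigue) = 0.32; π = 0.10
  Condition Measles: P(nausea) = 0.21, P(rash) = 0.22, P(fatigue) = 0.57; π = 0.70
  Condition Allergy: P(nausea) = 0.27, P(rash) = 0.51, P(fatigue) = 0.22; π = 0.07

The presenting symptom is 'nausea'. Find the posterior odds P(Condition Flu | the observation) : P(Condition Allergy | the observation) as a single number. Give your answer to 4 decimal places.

Since P(k|x) ∝ w_k f_k(x), the posterior odds are w_i f_i(x) / (w_j f_j(x)).
Component likelihoods at x = 'nausea':
  f_Cold = P(nausea | comp) = 0.09
  f_Flu = P(nausea | comp) = 0.26
  f_Measles = P(nausea | comp) = 0.21
  f_Allergy = P(nausea | comp) = 0.27
0.026 / 0.0189 ≈ 1.3757

1.3757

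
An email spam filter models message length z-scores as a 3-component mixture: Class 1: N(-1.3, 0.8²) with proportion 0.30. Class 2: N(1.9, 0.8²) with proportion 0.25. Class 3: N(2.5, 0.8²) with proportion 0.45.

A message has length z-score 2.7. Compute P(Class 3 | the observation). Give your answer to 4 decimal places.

Posterior ∝ prior × likelihood, so P(k | x) ∝ w_k f_k(x); normalise over all components.
Evaluate each component's likelihood at the observed value:
  p_1 = (1/(0.8·√(2π)))·exp(−(2.7−-1.3)²/(2·0.8²)) = 0.498678·exp(-12.50000) = 1.8584e-06
  p_2 = (1/(0.8·√(2π)))·exp(−(2.7−1.9)²/(2·0.8²)) = 0.498678·exp(-0.50000) = 0.302463
  p_3 = (1/(0.8·√(2π)))·exp(−(2.7−2.5)²/(2·0.8²)) = 0.498678·exp(-0.03125) = 0.483335
Prior × likelihood for each component:
  w_1·p_1 = 0.30 × 1.8584e-06 = 5.5752e-07
  w_2·p_2 = 0.25 × 0.302463 = 0.0756159
  w_3·p_3 = 0.45 × 0.483335 = 0.217501
Marginal: 5.5752e-07 + 0.0756159 + 0.217501 = 0.293117
Responsibility of Class 3: 0.217501 / 0.293117 ≈ 0.7420

0.7420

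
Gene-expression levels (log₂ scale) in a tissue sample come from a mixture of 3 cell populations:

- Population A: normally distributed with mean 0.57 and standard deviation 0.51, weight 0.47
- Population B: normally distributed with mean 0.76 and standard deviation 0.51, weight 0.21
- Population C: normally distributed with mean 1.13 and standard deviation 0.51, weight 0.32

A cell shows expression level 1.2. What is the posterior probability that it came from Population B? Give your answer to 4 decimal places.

P(component k | x) = w_k·f_k(x) / marginal(x), where marginal(x) = Σ_j w_j·f_j(x).
Evaluate each component's likelihood at the observed value:
  p_A = 0.36474
  p_B = 0.539152
  p_C = 0.774906
Weight by the priors:
  w_A·p_A = 0.47 × 0.36474 = 0.171428
  w_B·p_B = 0.21 × 0.539152 = 0.113222
  w_C·p_C = 0.32 × 0.774906 = 0.24797
Denominator: 0.171428 + 0.113222 + 0.24797 = 0.53262
So the posterior for Population B is 0.113222 / 0.53262 ≈ 0.2126.

0.2126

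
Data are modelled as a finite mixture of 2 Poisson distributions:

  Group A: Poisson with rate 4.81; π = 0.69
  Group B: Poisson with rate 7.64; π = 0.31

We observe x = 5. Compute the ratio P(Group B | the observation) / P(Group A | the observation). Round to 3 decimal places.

The posterior odds equal the prior odds times the likelihood ratio: (π_i/π_j)·(f_i(x)/f_j(x)).
Poisson probabilities:
  f_A = e^(−4.81)·4.81^5/5! = 0.174819
  f_B = e^(−7.64)·7.64^5/5! = 0.104298
0.0323324 / 0.120625 ≈ 0.268

0.268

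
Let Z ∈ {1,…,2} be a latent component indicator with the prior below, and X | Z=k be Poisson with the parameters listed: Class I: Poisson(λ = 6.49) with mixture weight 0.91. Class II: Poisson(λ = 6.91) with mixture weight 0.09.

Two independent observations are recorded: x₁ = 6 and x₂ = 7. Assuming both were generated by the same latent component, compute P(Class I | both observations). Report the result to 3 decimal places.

0.912

Apply Bayes' rule: the posterior for each component is proportional to its prior times its likelihood at x.
Since both observations come from the same component, the likelihood for component k is f_k(x₁)·f_k(x₂).
  f_I = [e^(−6.49)·6.49^6/6! = 0.157603] × [0.146121] = 0.023029
  f_II = [e^(−6.91)·6.91^6/6! = 0.150855] × [0.148916] = 0.0224648
Unnormalised posteriors:
  w_I·f_I = 0.91 × 0.023029 = 0.0209564
  w_II·f_II = 0.09 × 0.0224648 = 0.00202183
Denominator: 0.0209564 + 0.00202183 = 0.0229782
P(Class I | data) ≈ 0.912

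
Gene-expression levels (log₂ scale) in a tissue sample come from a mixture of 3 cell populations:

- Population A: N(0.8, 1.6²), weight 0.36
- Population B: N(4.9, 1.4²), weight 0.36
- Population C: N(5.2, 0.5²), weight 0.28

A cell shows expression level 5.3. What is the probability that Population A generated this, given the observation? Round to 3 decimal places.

Posterior ∝ prior × likelihood, so P(k | x) ∝ π_k f_k(x); normalise over all components.
Normal densities:
  p_A = (1/(1.6·√(2π)))·exp(−(5.3−0.8)²/(2·1.6²)) = 0.249339·exp(-3.95508) = 0.00477663
  p_B = (1/(1.4·√(2π)))·exp(−(5.3−4.9)²/(2·1.4²)) = 0.284959·exp(-0.04082) = 0.273562
  p_C = (1/(0.5·√(2π)))·exp(−(5.3−5.2)²/(2·0.5²)) = 0.797885·exp(-0.02000) = 0.782085
Unnormalised posteriors:
  π_A·p_A = 0.36 × 0.00477663 = 0.00171959
  π_B·p_B = 0.36 × 0.273562 = 0.0984823
  π_C·p_C = 0.28 × 0.782085 = 0.218984
Normaliser: 0.00171959 + 0.0984823 + 0.218984 = 0.319186
P(Population A | data) = 0.00171959 / 0.319186 ≈ 0.005

0.005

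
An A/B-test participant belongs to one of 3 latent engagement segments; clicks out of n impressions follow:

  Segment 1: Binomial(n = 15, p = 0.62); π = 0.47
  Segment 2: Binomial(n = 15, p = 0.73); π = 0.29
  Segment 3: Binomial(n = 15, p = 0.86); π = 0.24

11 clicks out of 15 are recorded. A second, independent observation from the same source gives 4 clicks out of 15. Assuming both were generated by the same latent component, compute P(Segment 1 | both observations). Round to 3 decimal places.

0.959

Apply Bayes' rule: the posterior for each component is proportional to its prior times its likelihood at x.
Since both observations come from the same component, the likelihood for component k is f_k(x₁)·f_k(x₂).
  p_1 = [0.148107] × [0.00481193] = 0.00071268
  p_2 = [0.227583] × [0.000215489] = 4.90416e-05
  p_3 = [0.0997994] × [3.02367e-07] = 3.01761e-08
Multiply by the mixture weights:
  P(Z=1)·p_1 = 0.47 × 0.00071268 = 0.00033496
  P(Z=2)·p_2 = 0.29 × 4.90416e-05 = 1.42221e-05
  P(Z=3)·p_3 = 0.24 × 3.01761e-08 = 7.24226e-09
Denominator: 0.00033496 + 1.42221e-05 + 7.24226e-09 = 0.000349189
So the posterior for Segment 1 is 0.00033496 / 0.000349189 ≈ 0.959.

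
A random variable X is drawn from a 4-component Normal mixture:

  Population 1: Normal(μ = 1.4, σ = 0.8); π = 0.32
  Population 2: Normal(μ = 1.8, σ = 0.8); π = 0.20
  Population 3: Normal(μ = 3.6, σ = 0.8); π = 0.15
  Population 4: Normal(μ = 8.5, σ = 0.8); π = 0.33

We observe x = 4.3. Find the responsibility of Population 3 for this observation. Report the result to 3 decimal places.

0.981

Posterior ∝ prior × likelihood, so P(k | x) ∝ P(Z=k) f_k(x); normalise over all components.
Normal densities:
  p_1 = 0.000698827
  p_2 = 0.00377782
  p_3 = 0.340069
  p_4 = 5.16059e-07
Multiply by the mixture weights:
  P(Z=1)·p_1 = 0.32 × 0.000698827 = 0.000223625
  P(Z=2)·p_2 = 0.20 × 0.00377782 = 0.000755565
  P(Z=3)·p_3 = 0.15 × 0.340069 = 0.0510103
  P(Z=4)·p_4 = 0.33 × 5.16059e-07 = 1.70299e-07
Normaliser: 0.000223625 + 0.000755565 + 0.0510103 + 1.70299e-07 = 0.0519897
P(Population 3 | the observation) = 0.0510103 / 0.0519897 ≈ 0.981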